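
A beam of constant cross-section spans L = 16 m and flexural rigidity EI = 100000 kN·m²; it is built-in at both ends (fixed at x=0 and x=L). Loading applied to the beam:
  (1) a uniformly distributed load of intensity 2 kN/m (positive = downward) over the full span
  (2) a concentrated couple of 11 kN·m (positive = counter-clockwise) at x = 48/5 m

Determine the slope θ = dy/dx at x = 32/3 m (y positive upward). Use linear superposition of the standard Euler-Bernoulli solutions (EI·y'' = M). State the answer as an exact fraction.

θ(32/3) = 7291/12656250 rad

Load 1 — uniform load w=2 kN/m over full span:
  θ_1 = -wx(L-x)(L-2x)/(12EI) = -2·(32/3)·(16-(32/3))·(16-2·(32/3))/(12·100000) = 128/253125 rad
Load 2 — applied couple M₀=11 kN·m at a=48/5 m (b=L-a=32/5):
  θ_2 = (R_Ax²/2 - M_Ax - M₀(x-a))/EI  [x>a] with R_A=99/100, M_A=88/25 = ((99/100)·(32/3)²/2 - (88/25)·(32/3) - 11·((32/3)-(48/5)))/100000 = 11/156250 rad
Superposition: θ = Σ θ_i = 7291/12656250 rad ≈ 0.000576 rad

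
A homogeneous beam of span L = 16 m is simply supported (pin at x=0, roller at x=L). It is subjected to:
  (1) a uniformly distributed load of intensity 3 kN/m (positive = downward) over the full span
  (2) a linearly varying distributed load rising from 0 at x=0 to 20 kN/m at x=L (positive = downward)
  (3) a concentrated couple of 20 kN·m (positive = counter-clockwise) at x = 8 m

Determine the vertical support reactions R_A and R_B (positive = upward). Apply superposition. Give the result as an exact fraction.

R_A = 943/12 kN, R_B = 1553/12 kN

Load 1 — uniform load w=3 kN/m over full span:
  R_A = wL/2 = 3·16/2 = 24 kN
  R_B = wL/2 = 3·16/2 = 24 kN
Load 2 — triangular load w₀=20 kN/m (0→w₀ over full span):
  R_A = w₀L/6 = 20·16/6 = 160/3 kN
  R_B = w₀L/3 = 20·16/3 = 320/3 kN
Load 3 — applied couple M₀=20 kN·m at a=8 m (b=L-a=8):
  R_A = M₀/L = 20/16 = 5/4 kN
  R_B = -M₀/L = -20/16 = -5/4 kN
Superposition: R_A = 943/12 kN, R_B = 1553/12 kN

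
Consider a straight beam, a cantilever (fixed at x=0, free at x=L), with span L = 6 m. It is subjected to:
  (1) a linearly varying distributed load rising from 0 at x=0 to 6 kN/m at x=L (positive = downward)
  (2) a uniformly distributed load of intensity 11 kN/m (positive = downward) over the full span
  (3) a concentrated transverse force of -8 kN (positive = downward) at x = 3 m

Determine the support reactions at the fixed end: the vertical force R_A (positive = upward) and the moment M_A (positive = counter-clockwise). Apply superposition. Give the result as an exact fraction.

Load 1 — triangular load w₀=6 kN/m (0→w₀ over full span):
  R_A = w₀L/2 = 6·6/2 = 18 kN
  M_A = w₀L²/3 = 6·6²/3 = 72 kN·m
Load 2 — uniform load w=11 kN/m over full span:
  R_A = wL = 11·6 = 66 kN
  M_A = wL²/2 = 11·6²/2 = 198 kN·m
Load 3 — point force P=-8 kN at a=3 m (b=L-a=3):
  R_A = P = (-8) = -8 kN
  M_A = Pa = (-8)·3 = -24 kN·m
Superposition: R_A = 76 kN, M_A = 246 kN·m

R_A = 76 kN, M_A = 246 kN·m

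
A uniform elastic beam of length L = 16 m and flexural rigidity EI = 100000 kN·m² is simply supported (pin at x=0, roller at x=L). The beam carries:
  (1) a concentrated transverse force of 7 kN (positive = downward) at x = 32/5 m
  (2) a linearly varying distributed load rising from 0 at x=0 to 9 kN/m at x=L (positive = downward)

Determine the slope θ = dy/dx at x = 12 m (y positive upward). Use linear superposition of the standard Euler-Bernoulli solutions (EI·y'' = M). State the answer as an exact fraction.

θ(12) = 37697/6250000 rad

Load 1 — point force P=7 kN at a=32/5 m (b=L-a=48/5):
  θ_1 = -Pa(2L²-6Lx+3x²+a²)/(6LEI)  [x>a] = -7·(32/5)·(2·16²-6·16·12+3·12²+(32/5)²)/(6·16·100000) = 609/781250 rad
Load 2 — triangular load w₀=9 kN/m (0→w₀ over full span):
  θ_2 = -w₀(7L⁴-30L²x²+15x⁴)/(360LEI) = -9·(7·16⁴-30·16²·12²+15·12⁴)/(360·16·100000) = 1313/250000 rad
Superposition: θ = Σ θ_i = 37697/6250000 rad ≈ 0.006032 rad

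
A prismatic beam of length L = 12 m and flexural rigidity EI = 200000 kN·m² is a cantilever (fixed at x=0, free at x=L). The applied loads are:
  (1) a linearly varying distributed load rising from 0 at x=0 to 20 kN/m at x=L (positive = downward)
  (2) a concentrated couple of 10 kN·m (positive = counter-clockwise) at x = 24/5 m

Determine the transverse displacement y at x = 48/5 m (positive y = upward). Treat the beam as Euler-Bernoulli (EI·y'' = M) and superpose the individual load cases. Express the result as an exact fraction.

Load 1 — triangular load w₀=20 kN/m (0→w₀ over full span):
  y_1 = (w₀Lx³/12-w₀L²x²/6-w₀x⁵/(120L))/EI = (20·12·(48/5)³/12-20·12²·(48/5)²/6-20·(48/5)⁵/(120·12))/200000 = -1351296/9765625 m
Load 2 — applied couple M₀=10 kN·m at a=24/5 m (b=L-a=36/5):
  y_2 = M₀a(2x-a)/(2EI)  [x>a] = 10·(24/5)·(2·(48/5)-(24/5))/(2·200000) = 27/15625 m
Superposition: y = Σ y_i = -1334421/9765625 m ≈ -0.136645 m

y(48/5) = -1334421/9765625 m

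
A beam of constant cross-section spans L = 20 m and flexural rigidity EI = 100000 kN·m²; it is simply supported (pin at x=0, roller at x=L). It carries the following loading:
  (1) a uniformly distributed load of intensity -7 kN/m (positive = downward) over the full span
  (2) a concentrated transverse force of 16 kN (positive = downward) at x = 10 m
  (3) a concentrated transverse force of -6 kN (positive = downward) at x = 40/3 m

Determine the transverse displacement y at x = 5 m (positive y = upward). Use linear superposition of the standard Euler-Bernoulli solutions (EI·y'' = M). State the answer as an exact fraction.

y(5) = 15739/172800 m

Load 1 — uniform load w=-7 kN/m over full span:
  y_1 = -wx(L³-2Lx²+x³)/(24EI) = -(-7)·5·(20³-2·20·5²+5³)/(24·100000) = 133/1280 m
Load 2 — point force P=16 kN at a=10 m (b=L-a=10):
  y_2 = -Pbx(L²-b²-x²)/(6LEI)  [x≤a] = -16·10·5·(20²-10²-5²)/(6·20·100000) = -11/600 m
Load 3 — point force P=-6 kN at a=40/3 m (b=L-a=20/3):
  y_3 = -Pbx(L²-b²-x²)/(6LEI)  [x≤a] = -(-6)·(20/3)·5·(20²-(20/3)²-5²)/(6·20·100000) = 119/21600 m
Superposition: y = Σ y_i = 15739/172800 m ≈ 0.091082 m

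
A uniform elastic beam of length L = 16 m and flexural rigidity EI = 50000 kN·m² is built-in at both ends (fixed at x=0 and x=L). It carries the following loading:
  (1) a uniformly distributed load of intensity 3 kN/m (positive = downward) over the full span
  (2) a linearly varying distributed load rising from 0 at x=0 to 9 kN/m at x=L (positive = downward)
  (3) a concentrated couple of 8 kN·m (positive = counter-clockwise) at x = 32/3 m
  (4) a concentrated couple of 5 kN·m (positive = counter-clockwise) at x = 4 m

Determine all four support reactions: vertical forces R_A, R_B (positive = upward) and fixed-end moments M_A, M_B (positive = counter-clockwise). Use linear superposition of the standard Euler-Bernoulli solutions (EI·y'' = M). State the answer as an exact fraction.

Load 1 — uniform load w=3 kN/m over full span:
  R_A = wL/2 = 3·16/2 = 24 kN
  M_A = wL²/12 = 3·16²/12 = 64 kN·m
  R_B = wL/2 = 3·16/2 = 24 kN
  M_B = -wL²/12 = -3·16²/12 = -64 kN·m
Load 2 — triangular load w₀=9 kN/m (0→w₀ over full span):
  R_A = 3w₀L/20 = 3·9·16/20 = 108/5 kN
  M_A = w₀L²/30 = 9·16²/30 = 384/5 kN·m
  R_B = 7w₀L/20 = 7·9·16/20 = 252/5 kN
  M_B = -w₀L²/20 = -9·16²/20 = -576/5 kN·m
Load 3 — applied couple M₀=8 kN·m at a=32/3 m (b=L-a=16/3):
  R_A = 6M₀ab/L³ = 6·8·(32/3)·(16/3)/16³ = 2/3 kN
  M_A = M₀b(2a-b)/L² = 8·(16/3)·(2·(32/3)-(16/3))/16² = 8/3 kN·m
  R_B = -6M₀ab/L³ = -6·8·(32/3)·(16/3)/16³ = -2/3 kN
  M_B = M₀a(2b-a)/L² = 8·(32/3)·(2·(16/3)-(32/3))/16² = 0 kN·m
Load 4 — applied couple M₀=5 kN·m at a=4 m (b=L-a=12):
  R_A = 6M₀ab/L³ = 6·5·4·12/16³ = 45/128 kN
  M_A = M₀b(2a-b)/L² = 5·12·(2·4-12)/16² = -15/16 kN·m
  R_B = -6M₀ab/L³ = -6·5·4·12/16³ = -45/128 kN
  M_B = M₀a(2b-a)/L² = 5·4·(2·12-4)/16² = 25/16 kN·m
Superposition: R_A = 89507/1920 kN, M_A = 34207/240 kN·m, R_B = 140893/1920 kN, M_B = -14211/80 kN·m

R_A = 89507/1920 kN, M_A = 34207/240 kN·m, R_B = 140893/1920 kN, M_B = -14211/80 kN·m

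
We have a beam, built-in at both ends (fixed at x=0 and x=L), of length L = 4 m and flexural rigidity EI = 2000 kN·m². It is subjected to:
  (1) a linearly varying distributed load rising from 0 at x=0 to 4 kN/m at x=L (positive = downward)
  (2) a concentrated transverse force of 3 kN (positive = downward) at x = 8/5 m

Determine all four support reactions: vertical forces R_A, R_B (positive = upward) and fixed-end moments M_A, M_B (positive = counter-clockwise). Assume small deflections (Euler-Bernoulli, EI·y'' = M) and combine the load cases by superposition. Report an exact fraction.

Load 1 — triangular load w₀=4 kN/m (0→w₀ over full span):
  R_A = 3w₀L/20 = 3·4·4/20 = 12/5 kN
  M_A = w₀L²/30 = 4·4²/30 = 32/15 kN·m
  R_B = 7w₀L/20 = 7·4·4/20 = 28/5 kN
  M_B = -w₀L²/20 = -4·4²/20 = -16/5 kN·m
Load 2 — point force P=3 kN at a=8/5 m (b=L-a=12/5):
  R_A = Pb²(3a+b)/L³ = 3·(12/5)²·(3·(8/5)+(12/5))/4³ = 243/125 kN
  M_A = Pab²/L² = 3·(8/5)·(12/5)²/4² = 216/125 kN·m
  R_B = Pa²(a+3b)/L³ = 3·(8/5)²·((8/5)+3·(12/5))/4³ = 132/125 kN
  M_B = -Pa²b/L² = -3·(8/5)²·(12/5)/4² = -144/125 kN·m
Superposition: R_A = 543/125 kN, M_A = 1448/375 kN·m, R_B = 832/125 kN, M_B = -544/125 kN·m

R_A = 543/125 kN, M_A = 1448/375 kN·m, R_B = 832/125 kN, M_B = -544/125 kN·m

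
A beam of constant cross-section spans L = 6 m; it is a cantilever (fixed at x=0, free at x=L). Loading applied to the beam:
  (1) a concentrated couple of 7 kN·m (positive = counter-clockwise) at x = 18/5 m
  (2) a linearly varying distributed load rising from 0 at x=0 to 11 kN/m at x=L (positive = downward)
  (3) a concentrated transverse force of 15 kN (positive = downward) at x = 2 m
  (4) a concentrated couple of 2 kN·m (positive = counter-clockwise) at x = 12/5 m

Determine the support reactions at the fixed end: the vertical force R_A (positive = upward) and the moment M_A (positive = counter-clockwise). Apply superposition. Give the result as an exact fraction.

R_A = 48 kN, M_A = 153 kN·m

Load 1 — applied couple M₀=7 kN·m at a=18/5 m (b=L-a=12/5):
  R_A = 0 kN
  M_A = -M₀ = -7 kN·m
Load 2 — triangular load w₀=11 kN/m (0→w₀ over full span):
  R_A = w₀L/2 = 11·6/2 = 33 kN
  M_A = w₀L²/3 = 11·6²/3 = 132 kN·m
Load 3 — point force P=15 kN at a=2 m (b=L-a=4):
  R_A = P = 15 kN
  M_A = Pa = 15·2 = 30 kN·m
Load 4 — applied couple M₀=2 kN·m at a=12/5 m (b=L-a=18/5):
  R_A = 0 kN
  M_A = -M₀ = -2 kN·m
Superposition: R_A = 48 kN, M_A = 153 kN·m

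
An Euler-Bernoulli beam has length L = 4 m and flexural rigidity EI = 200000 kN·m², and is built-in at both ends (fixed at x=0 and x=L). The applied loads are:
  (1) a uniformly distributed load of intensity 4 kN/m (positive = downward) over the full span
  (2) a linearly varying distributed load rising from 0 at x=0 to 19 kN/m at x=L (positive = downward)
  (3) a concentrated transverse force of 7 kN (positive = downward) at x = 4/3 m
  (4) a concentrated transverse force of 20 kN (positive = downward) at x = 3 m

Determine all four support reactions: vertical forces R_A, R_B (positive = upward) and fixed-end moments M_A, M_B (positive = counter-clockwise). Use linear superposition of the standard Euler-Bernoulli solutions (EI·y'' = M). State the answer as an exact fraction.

R_A = 29927/1080 kN, M_A = 12617/540 kN·m, R_B = 57553/1080 kN, M_B = -18283/540 kN·m

Load 1 — uniform load w=4 kN/m over full span:
  R_A = wL/2 = 4·4/2 = 8 kN
  M_A = wL²/12 = 4·4²/12 = 16/3 kN·m
  R_B = wL/2 = 4·4/2 = 8 kN
  M_B = -wL²/12 = -4·4²/12 = -16/3 kN·m
Load 2 — triangular load w₀=19 kN/m (0→w₀ over full span):
  R_A = 3w₀L/20 = 3·19·4/20 = 57/5 kN
  M_A = w₀L²/30 = 19·4²/30 = 152/15 kN·m
  R_B = 7w₀L/20 = 7·19·4/20 = 133/5 kN
  M_B = -w₀L²/20 = -19·4²/20 = -76/5 kN·m
Load 3 — point force P=7 kN at a=4/3 m (b=L-a=8/3):
  R_A = Pb²(3a+b)/L³ = 7·(8/3)²·(3·(4/3)+(8/3))/4³ = 140/27 kN
  M_A = Pab²/L² = 7·(4/3)·(8/3)²/4² = 112/27 kN·m
  R_B = Pa²(a+3b)/L³ = 7·(4/3)²·((4/3)+3·(8/3))/4³ = 49/27 kN
  M_B = -Pa²b/L² = -7·(4/3)²·(8/3)/4² = -56/27 kN·m
Load 4 — point force P=20 kN at a=3 m (b=L-a=1):
  R_A = Pb²(3a+b)/L³ = 20·1²·(3·3+1)/4³ = 25/8 kN
  M_A = Pab²/L² = 20·3·1²/4² = 15/4 kN·m
  R_B = Pa²(a+3b)/L³ = 20·3²·(3+3·1)/4³ = 135/8 kN
  M_B = -Pa²b/L² = -20·3²·1/4² = -45/4 kN·m
Superposition: R_A = 29927/1080 kN, M_A = 12617/540 kN·m, R_B = 57553/1080 kN, M_B = -18283/540 kN·m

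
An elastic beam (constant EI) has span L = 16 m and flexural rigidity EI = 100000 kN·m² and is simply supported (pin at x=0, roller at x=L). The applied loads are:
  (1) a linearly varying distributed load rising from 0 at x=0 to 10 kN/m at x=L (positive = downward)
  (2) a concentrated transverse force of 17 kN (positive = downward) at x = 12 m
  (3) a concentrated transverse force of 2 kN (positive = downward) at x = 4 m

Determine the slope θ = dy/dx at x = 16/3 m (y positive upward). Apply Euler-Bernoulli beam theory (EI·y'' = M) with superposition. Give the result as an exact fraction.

θ(16/3) = -13517/2430000 rad

Load 1 — triangular load w₀=10 kN/m (0→w₀ over full span):
  θ_1 = -w₀(7L⁴-30L²x²+15x⁴)/(360LEI) = -10·(7·16⁴-30·16²·(16/3)²+15·(16/3)⁴)/(360·16·100000) = -3328/759375 rad
Load 2 — point force P=17 kN at a=12 m (b=L-a=4):
  θ_2 = -Pb(L²-b²-3x²)/(6LEI)  [x≤a] = -17·4·(16²-4²-3·(16/3)²)/(6·16·100000) = -493/450000 rad
Load 3 — point force P=2 kN at a=4 m (b=L-a=12):
  θ_3 = -Pa(2L²-6Lx+3x²+a²)/(6LEI)  [x>a] = -2·4·(2·16²-6·16·(16/3)+3·(16/3)²+4²)/(6·16·100000) = -19/225000 rad
Superposition: θ = Σ θ_i = -13517/2430000 rad ≈ -0.005563 rad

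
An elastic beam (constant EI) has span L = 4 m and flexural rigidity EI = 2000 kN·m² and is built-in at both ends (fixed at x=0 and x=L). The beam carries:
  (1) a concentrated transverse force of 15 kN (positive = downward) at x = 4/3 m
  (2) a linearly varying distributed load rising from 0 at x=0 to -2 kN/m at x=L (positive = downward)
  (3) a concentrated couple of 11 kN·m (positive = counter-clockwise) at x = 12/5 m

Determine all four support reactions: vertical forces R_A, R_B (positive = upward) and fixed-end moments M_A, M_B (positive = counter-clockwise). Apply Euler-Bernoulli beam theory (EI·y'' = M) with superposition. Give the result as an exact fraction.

R_A = 3121/225 kN, M_A = 2552/225 kN·m, R_B = -646/225 kN, M_B = -343/225 kN·m

Load 1 — point force P=15 kN at a=4/3 m (b=L-a=8/3):
  R_A = Pb²(3a+b)/L³ = 15·(8/3)²·(3·(4/3)+(8/3))/4³ = 100/9 kN
  M_A = Pab²/L² = 15·(4/3)·(8/3)²/4² = 80/9 kN·m
  R_B = Pa²(a+3b)/L³ = 15·(4/3)²·((4/3)+3·(8/3))/4³ = 35/9 kN
  M_B = -Pa²b/L² = -15·(4/3)²·(8/3)/4² = -40/9 kN·m
Load 2 — triangular load w₀=-2 kN/m (0→w₀ over full span):
  R_A = 3w₀L/20 = 3·(-2)·4/20 = -6/5 kN
  M_A = w₀L²/30 = (-2)·4²/30 = -16/15 kN·m
  R_B = 7w₀L/20 = 7·(-2)·4/20 = -14/5 kN
  M_B = -w₀L²/20 = -(-2)·4²/20 = 8/5 kN·m
Load 3 — applied couple M₀=11 kN·m at a=12/5 m (b=L-a=8/5):
  R_A = 6M₀ab/L³ = 6·11·(12/5)·(8/5)/4³ = 99/25 kN
  M_A = M₀b(2a-b)/L² = 11·(8/5)·(2·(12/5)-(8/5))/4² = 88/25 kN·m
  R_B = -6M₀ab/L³ = -6·11·(12/5)·(8/5)/4³ = -99/25 kN
  M_B = M₀a(2b-a)/L² = 11·(12/5)·(2·(8/5)-(12/5))/4² = 33/25 kN·m
Superposition: R_A = 3121/225 kN, M_A = 2552/225 kN·m, R_B = -646/225 kN, M_B = -343/225 kN·m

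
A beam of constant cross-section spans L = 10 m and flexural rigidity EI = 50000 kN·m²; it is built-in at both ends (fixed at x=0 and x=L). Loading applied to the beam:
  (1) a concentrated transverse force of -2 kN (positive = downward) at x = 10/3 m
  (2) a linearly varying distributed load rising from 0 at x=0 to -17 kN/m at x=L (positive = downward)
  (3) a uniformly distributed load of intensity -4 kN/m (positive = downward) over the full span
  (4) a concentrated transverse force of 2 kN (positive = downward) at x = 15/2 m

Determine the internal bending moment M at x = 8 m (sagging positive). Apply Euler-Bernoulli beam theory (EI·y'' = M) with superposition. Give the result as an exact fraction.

M(8) = 53/720 kN·m

Load 1 — point force P=-2 kN at a=10/3 m (b=L-a=20/3):
  M_1 = Pa²(a+3b)(L-x)/L³ - Pa²b/L²  [x>a] = (-2)·(10/3)²·((10/3)+3·(20/3))·(10-8)/10³ - (-2)·(10/3)²·(20/3)/10² = 4/9 kN·m
Load 2 — triangular load w₀=-17 kN/m (0→w₀ over full span):
  M_2 = 3w₀Lx/20 - w₀L²/30 - w₀x³/(6L) = 3·(-17)·10·8/20 - (-17)·10²/30 - (-17)·8³/(6·10) = -34/15 kN·m
Load 3 — uniform load w=-4 kN/m over full span:
  M_3 = wLx/2 - wL²/12 - wx²/2 = (-4)·10·8/2 - (-4)·10²/12 - (-4)·8²/2 = 4/3 kN·m
Load 4 — point force P=2 kN at a=15/2 m (b=L-a=5/2):
  M_4 = Pa²(a+3b)(L-x)/L³ - Pa²b/L²  [x>a] = 2·(15/2)²·((15/2)+3·(5/2))·(10-8)/10³ - 2·(15/2)²·(5/2)/10² = 9/16 kN·m
Superposition: M = Σ M_i = 53/720 kN·m ≈ 0.073611 kN·m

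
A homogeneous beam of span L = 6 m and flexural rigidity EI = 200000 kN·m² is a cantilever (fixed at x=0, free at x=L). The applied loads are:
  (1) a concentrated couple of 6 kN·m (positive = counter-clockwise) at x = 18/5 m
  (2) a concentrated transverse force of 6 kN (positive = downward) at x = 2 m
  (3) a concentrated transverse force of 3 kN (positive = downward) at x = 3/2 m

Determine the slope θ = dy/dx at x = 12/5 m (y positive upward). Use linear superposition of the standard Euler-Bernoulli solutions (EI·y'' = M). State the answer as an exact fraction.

θ(12/5) = -39/8000000 rad

Load 1 — applied couple M₀=6 kN·m at a=18/5 m (b=L-a=12/5):
  θ_1 = M₀x/EI  [x≤a] = 6·(12/5)/200000 = 9/125000 rad
Load 2 — point force P=6 kN at a=2 m (b=L-a=4):
  θ_2 = -Pa²/(2EI)  [x>a] = -6·2²/(2·200000) = -3/50000 rad
Load 3 — point force P=3 kN at a=3/2 m (b=L-a=9/2):
  θ_3 = -Pa²/(2EI)  [x>a] = -3·(3/2)²/(2·200000) = -27/1600000 rad
Superposition: θ = Σ θ_i = -39/8000000 rad ≈ -0.000005 rad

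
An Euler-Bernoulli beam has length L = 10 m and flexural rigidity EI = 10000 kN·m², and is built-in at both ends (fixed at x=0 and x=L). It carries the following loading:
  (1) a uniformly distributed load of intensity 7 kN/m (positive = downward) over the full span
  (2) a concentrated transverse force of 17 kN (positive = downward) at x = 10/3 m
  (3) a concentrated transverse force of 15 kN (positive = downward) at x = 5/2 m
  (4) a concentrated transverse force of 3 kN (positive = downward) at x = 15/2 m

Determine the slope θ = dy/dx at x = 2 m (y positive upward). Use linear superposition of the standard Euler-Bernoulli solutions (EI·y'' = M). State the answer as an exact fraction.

Load 1 — uniform load w=7 kN/m over full span:
  θ_1 = -wx(L-x)(L-2x)/(12EI) = -7·2·(10-2)·(10-2·2)/(12·10000) = -7/1250 rad
Load 2 — point force P=17 kN at a=10/3 m (b=L-a=20/3):
  θ_2 = -Pb²x(2aL-(3a+b)x)/(2L³EI)  [x≤a] = -17·(20/3)²·2·(2·(10/3)·10-(3·(10/3)+(20/3))·2)/(2·10³·10000) = -17/6750 rad
Load 3 — point force P=15 kN at a=5/2 m (b=L-a=15/2):
  θ_3 = -Pb²x(2aL-(3a+b)x)/(2L³EI)  [x≤a] = -15·(15/2)²·2·(2·(5/2)·10-(3·(5/2)+(15/2))·2)/(2·10³·10000) = -27/16000 rad
Load 4 — point force P=3 kN at a=15/2 m (b=L-a=5/2):
  θ_4 = -Pb²x(2aL-(3a+b)x)/(2L³EI)  [x≤a] = -3·(5/2)²·2·(2·(15/2)·10-(3·(15/2)+(5/2))·2)/(2·10³·10000) = -3/16000 rad
Superposition: θ = Σ θ_i = -10793/1080000 rad ≈ -0.009994 rad

θ(2) = -10793/1080000 rad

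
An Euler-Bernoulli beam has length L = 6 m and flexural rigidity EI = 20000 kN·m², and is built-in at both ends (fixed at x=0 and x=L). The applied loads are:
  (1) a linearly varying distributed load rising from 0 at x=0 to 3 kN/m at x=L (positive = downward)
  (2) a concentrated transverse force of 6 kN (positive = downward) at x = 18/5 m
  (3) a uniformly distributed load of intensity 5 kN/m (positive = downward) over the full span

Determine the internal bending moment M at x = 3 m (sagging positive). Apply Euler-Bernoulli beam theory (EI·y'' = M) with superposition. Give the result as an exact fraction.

M(3) = 1263/100 kN·m

Load 1 — triangular load w₀=3 kN/m (0→w₀ over full span):
  M_1 = 3w₀Lx/20 - w₀L²/30 - w₀x³/(6L) = 3·3·6·3/20 - 3·6²/30 - 3·3³/(6·6) = 9/4 kN·m
Load 2 — point force P=6 kN at a=18/5 m (b=L-a=12/5):
  M_2 = Pb²(3a+b)x/L³ - Pab²/L²  [x≤a] = 6·(12/5)²·(3·(18/5)+(12/5))·3/6³ - 6·(18/5)·(12/5)²/6² = 72/25 kN·m
Load 3 — uniform load w=5 kN/m over full span:
  M_3 = wLx/2 - wL²/12 - wx²/2 = 5·6·3/2 - 5·6²/12 - 5·3²/2 = 15/2 kN·m
Superposition: M = Σ M_i = 1263/100 kN·m ≈ 12.630000 kN·m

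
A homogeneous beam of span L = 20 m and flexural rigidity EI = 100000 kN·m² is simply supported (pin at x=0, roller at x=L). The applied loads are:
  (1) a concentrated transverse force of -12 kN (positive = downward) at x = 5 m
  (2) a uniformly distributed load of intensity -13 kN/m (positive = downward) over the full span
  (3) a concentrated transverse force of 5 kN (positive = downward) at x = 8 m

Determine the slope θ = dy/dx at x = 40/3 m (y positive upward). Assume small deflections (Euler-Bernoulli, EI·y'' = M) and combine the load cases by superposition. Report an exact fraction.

Load 1 — point force P=-12 kN at a=5 m (b=L-a=15):
  θ_1 = -Pa(2L²-6Lx+3x²+a²)/(6LEI)  [x>a] = -(-12)·5·(2·20²-6·20·(40/3)+3·(40/3)²+5²)/(6·20·100000) = -29/24000 rad
Load 2 — uniform load w=-13 kN/m over full span:
  θ_2 = -w(L³-6Lx²+4x³)/(24EI) = -(-13)·(20³-6·20·(40/3)²+4·(40/3)³)/(24·100000) = -169/8100 rad
Load 3 — point force P=5 kN at a=8 m (b=L-a=12):
  θ_3 = -Pa(2L²-6Lx+3x²+a²)/(6LEI)  [x>a] = -5·8·(2·20²-6·20·(40/3)+3·(40/3)²+8²)/(6·20·100000) = 19/28125 rad
Superposition: θ = Σ θ_i = -346631/16200000 rad ≈ -0.021397 rad

θ(40/3) = -346631/16200000 rad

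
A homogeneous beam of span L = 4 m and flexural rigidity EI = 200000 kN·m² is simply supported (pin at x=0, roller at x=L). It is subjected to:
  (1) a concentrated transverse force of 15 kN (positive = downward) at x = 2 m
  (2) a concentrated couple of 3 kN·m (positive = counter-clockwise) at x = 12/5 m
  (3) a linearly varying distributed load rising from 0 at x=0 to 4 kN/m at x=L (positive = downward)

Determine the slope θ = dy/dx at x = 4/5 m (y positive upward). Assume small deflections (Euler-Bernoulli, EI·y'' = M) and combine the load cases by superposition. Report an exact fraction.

θ(4/5) = -98671/1125000000 rad

Load 1 — point force P=15 kN at a=2 m (b=L-a=2):
  θ_1 = -Pb(L²-b²-3x²)/(6LEI)  [x≤a] = -15·2·(4²-2²-3·(4/5)²)/(6·4·200000) = -63/1000000 rad
Load 2 — applied couple M₀=3 kN·m at a=12/5 m (b=L-a=8/5):
  θ_2 = (M₀x²/(2L)+C₁)/EI  [x≤a] with C₁=M₀(3b²-L²)/(6L)=-26/25 = (3·(4/5)²/(2·4)+(-26/25))/200000 = -1/250000 rad
Load 3 — triangular load w₀=4 kN/m (0→w₀ over full span):
  θ_3 = -w₀(7L⁴-30L²x²+15x⁴)/(360LEI) = -4·(7·4⁴-30·4²·(4/5)²+15·(4/5)⁴)/(360·4·200000) = -364/17578125 rad
Superposition: θ = Σ θ_i = -98671/1125000000 rad ≈ -0.000088 rad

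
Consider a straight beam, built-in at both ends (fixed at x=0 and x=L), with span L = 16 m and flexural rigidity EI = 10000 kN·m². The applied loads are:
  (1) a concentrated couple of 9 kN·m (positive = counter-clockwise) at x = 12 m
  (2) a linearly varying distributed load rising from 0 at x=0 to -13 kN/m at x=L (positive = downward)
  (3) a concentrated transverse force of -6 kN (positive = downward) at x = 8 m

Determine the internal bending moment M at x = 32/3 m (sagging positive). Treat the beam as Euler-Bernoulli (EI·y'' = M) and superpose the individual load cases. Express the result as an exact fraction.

Load 1 — applied couple M₀=9 kN·m at a=12 m (b=L-a=4):
  M_1 = R_Ax - M_A  [x≤a] with R_A=81/128, M_A=45/16 = (81/128)·(32/3) - (45/16) = 63/16 kN·m
Load 2 — triangular load w₀=-13 kN/m (0→w₀ over full span):
  M_2 = 3w₀Lx/20 - w₀L²/30 - w₀x³/(6L) = 3·(-13)·16·(32/3)/20 - (-13)·16²/30 - (-13)·(32/3)³/(6·16) = -23296/405 kN·m
Load 3 — point force P=-6 kN at a=8 m (b=L-a=8):
  M_3 = Pa²(a+3b)(L-x)/L³ - Pa²b/L²  [x>a] = (-6)·8²·(8+3·8)·(16-(32/3))/16³ - (-6)·8²·8/16² = -4 kN·m
Superposition: M = Σ M_i = -373141/6480 kN·m ≈ -57.583488 kN·m

M(32/3) = -373141/6480 kN·m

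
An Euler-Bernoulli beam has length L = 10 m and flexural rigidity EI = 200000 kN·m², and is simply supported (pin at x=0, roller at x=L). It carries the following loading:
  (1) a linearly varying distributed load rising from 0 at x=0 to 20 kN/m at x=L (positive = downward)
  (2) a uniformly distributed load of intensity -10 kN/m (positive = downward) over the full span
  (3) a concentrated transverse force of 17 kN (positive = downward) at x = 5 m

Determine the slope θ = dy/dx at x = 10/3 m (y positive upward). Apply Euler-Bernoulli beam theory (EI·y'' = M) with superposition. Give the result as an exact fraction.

θ(10/3) = -563/1555200 rad

Load 1 — triangular load w₀=20 kN/m (0→w₀ over full span):
  θ_1 = -w₀(7L⁴-30L²x²+15x⁴)/(360LEI) = -20·(7·10⁴-30·10²·(10/3)²+15·(10/3)⁴)/(360·10·200000) = -13/12150 rad
Load 2 — uniform load w=-10 kN/m over full span:
  θ_2 = -w(L³-6Lx²+4x³)/(24EI) = -(-10)·(10³-6·10·(10/3)²+4·(10/3)³)/(24·200000) = 13/12960 rad
Load 3 — point force P=17 kN at a=5 m (b=L-a=5):
  θ_3 = -Pb(L²-b²-3x²)/(6LEI)  [x≤a] = -17·5·(10²-5²-3·(10/3)²)/(6·10·200000) = -17/57600 rad
Superposition: θ = Σ θ_i = -563/1555200 rad ≈ -0.000362 rad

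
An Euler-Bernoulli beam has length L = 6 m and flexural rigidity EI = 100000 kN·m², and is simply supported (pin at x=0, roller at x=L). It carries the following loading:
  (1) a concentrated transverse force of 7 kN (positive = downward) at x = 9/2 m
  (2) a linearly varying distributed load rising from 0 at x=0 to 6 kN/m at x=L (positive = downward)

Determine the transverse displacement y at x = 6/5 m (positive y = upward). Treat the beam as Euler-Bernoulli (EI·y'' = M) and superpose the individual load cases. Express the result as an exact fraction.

y(6/5) = -9960309/25000000000 m

Load 1 — point force P=7 kN at a=9/2 m (b=L-a=3/2):
  y_1 = -Pbx(L²-b²-x²)/(6LEI)  [x≤a] = -7·(3/2)·(6/5)·(6²-(3/2)²-(6/5)²)/(6·6·100000) = -22617/200000000 m
Load 2 — triangular load w₀=6 kN/m (0→w₀ over full span):
  y_2 = -w₀x(7L⁴-10L²x²+3x⁴)/(360LEI) = -6·(6/5)·(7·6⁴-10·6²·(6/5)²+3·(6/5)⁴)/(360·6·100000) = -13932/48828125 m
Superposition: y = Σ y_i = -9960309/25000000000 m ≈ -0.000398 m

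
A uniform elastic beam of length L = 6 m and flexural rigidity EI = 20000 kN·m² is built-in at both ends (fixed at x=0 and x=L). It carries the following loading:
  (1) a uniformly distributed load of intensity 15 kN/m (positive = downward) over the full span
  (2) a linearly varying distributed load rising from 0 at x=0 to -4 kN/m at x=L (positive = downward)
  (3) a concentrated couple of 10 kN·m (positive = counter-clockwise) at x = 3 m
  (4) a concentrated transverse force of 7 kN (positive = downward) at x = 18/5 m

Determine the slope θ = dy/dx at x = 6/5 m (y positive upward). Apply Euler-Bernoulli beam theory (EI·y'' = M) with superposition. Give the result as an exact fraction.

θ(6/5) = -42123/31250000 rad

Load 1 — uniform load w=15 kN/m over full span:
  θ_1 = -wx(L-x)(L-2x)/(12EI) = -15·(6/5)·(6-(6/5))·(6-2·(6/5))/(12·20000) = -81/62500 rad
Load 2 — triangular load w₀=-4 kN/m (0→w₀ over full span):
  θ_2 = -w₀(2x(L-x)(L-2x)(x+2L)+x²(L-x)²)/(120LEI) = -(-4)·(2·(6/5)·(6-(6/5))·(6-2·(6/5))·((6/5)+2·6)+(6/5)²·(6-(6/5))²)/(120·6·20000) = 63/390625 rad
Load 3 — applied couple M₀=10 kN·m at a=3 m (b=L-a=3):
  θ_3 = (R_Ax²/2 - M_Ax)/EI  [x≤a] with R_A=5/2, M_A=5/2 = ((5/2)·(6/5)²/2 - (5/2)·(6/5))/20000 = -3/50000 rad
Load 4 — point force P=7 kN at a=18/5 m (b=L-a=12/5):
  θ_4 = -Pb²x(2aL-(3a+b)x)/(2L³EI)  [x≤a] = -7·(12/5)²·(6/5)·(2·(18/5)·6-(3·(18/5)+(12/5))·(6/5))/(2·6³·20000) = -1197/7812500 rad
Superposition: θ = Σ θ_i = -42123/31250000 rad ≈ -0.001348 rad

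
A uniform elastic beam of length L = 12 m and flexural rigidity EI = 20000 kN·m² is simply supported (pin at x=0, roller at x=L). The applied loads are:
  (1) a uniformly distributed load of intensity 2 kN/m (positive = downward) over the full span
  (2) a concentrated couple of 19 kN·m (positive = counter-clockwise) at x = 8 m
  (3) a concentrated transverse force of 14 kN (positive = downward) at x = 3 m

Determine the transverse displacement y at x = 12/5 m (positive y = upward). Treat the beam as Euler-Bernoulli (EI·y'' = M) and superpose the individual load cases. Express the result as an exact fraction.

Load 1 — uniform load w=2 kN/m over full span:
  y_1 = -wx(L³-2Lx²+x³)/(24EI) = -2·(12/5)·(12³-2·12·(12/5)²+(12/5)³)/(24·20000) = -6264/390625 m
Load 2 — applied couple M₀=19 kN·m at a=8 m (b=L-a=4):
  y_2 = (M₀x³/(6L)+C₁x)/EI  [x≤a] with C₁=M₀(3b²-L²)/(6L)=-76/3 = (19·(12/5)³/(6·12)+(-76/3)·(12/5))/20000 = -893/312500 m
Load 3 — point force P=14 kN at a=3 m (b=L-a=9):
  y_3 = -Pbx(L²-b²-x²)/(6LEI)  [x≤a] = -14·9·(12/5)·(12²-9²-(12/5)²)/(6·12·20000) = -30051/2500000 m
Superposition: y = Σ y_i = -386423/12500000 m ≈ -0.030914 m

y(12/5) = -386423/12500000 m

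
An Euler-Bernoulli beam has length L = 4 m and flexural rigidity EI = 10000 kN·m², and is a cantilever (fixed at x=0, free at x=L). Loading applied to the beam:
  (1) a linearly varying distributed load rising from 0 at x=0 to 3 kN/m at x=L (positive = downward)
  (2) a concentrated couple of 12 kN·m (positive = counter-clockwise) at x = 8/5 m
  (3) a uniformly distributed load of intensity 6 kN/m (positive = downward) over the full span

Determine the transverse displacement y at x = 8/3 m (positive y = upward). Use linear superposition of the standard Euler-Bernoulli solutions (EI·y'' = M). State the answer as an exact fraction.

Load 1 — triangular load w₀=3 kN/m (0→w₀ over full span):
  y_1 = (w₀Lx³/12-w₀L²x²/6-w₀x⁵/(120L))/EI = (3·4·(8/3)³/12-3·4²·(8/3)²/6-3·(8/3)⁵/(120·4))/10000 = -2944/759375 m
Load 2 — applied couple M₀=12 kN·m at a=8/5 m (b=L-a=12/5):
  y_2 = M₀a(2x-a)/(2EI)  [x>a] = 12·(8/5)·(2·(8/3)-(8/5))/(2·10000) = 56/15625 m
Load 3 — uniform load w=6 kN/m over full span:
  y_3 = -wx²(x²-4Lx+6L²)/(24EI) = -6·(8/3)²·((8/3)²-4·4·(8/3)+6·4²)/(24·10000) = -544/50625 m
Superposition: y = Σ y_i = -41912/3796875 m ≈ -0.011039 m

y(8/3) = -41912/3796875 m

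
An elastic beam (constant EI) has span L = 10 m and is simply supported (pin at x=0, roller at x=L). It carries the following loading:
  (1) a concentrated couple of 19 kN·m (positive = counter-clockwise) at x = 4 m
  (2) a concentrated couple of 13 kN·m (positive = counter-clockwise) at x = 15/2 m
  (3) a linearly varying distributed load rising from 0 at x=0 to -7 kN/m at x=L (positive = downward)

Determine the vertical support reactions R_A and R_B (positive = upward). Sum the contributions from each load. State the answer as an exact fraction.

R_A = -127/15 kN, R_B = -398/15 kN

Load 1 — applied couple M₀=19 kN·m at a=4 m (b=L-a=6):
  R_A = M₀/L = 19/10 kN
  R_B = -M₀/L = -19/10 kN
Load 2 — applied couple M₀=13 kN·m at a=15/2 m (b=L-a=5/2):
  R_A = M₀/L = 13/10 kN
  R_B = -M₀/L = -13/10 kN
Load 3 — triangular load w₀=-7 kN/m (0→w₀ over full span):
  R_A = w₀L/6 = (-7)·10/6 = -35/3 kN
  R_B = w₀L/3 = (-7)·10/3 = -70/3 kN
Superposition: R_A = -127/15 kN, R_B = -398/15 kN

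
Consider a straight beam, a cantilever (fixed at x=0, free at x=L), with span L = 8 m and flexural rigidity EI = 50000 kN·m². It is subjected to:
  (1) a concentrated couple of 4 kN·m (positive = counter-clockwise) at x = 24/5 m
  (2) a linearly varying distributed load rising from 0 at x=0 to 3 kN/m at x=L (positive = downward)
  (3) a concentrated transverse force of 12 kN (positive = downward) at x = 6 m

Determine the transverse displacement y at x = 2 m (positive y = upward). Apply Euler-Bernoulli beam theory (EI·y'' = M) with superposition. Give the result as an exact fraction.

y(2) = -2321/500000 m

Load 1 — applied couple M₀=4 kN·m at a=24/5 m (b=L-a=16/5):
  y_1 = M₀x²/(2EI)  [x≤a] = 4·2²/(2·50000) = 1/6250 m
Load 2 — triangular load w₀=3 kN/m (0→w₀ over full span):
  y_2 = (w₀Lx³/12-w₀L²x²/6-w₀x⁵/(120L))/EI = (3·8·2³/12-3·8²·2²/6-3·2⁵/(120·8))/50000 = -1121/500000 m
Load 3 — point force P=12 kN at a=6 m (b=L-a=2):
  y_3 = -Px²(3a-x)/(6EI)  [x≤a] = -12·2²·(3·6-2)/(6·50000) = -8/3125 m
Superposition: y = Σ y_i = -2321/500000 m ≈ -0.004642 m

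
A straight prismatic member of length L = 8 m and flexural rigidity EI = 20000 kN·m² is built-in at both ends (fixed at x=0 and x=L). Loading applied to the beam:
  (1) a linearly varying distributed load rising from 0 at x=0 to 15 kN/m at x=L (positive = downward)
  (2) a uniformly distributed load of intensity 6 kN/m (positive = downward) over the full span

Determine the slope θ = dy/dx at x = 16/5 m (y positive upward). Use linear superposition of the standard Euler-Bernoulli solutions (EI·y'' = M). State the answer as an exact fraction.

θ(16/5) = -24/15625 rad

Load 1 — triangular load w₀=15 kN/m (0→w₀ over full span):
  θ_1 = -w₀(2x(L-x)(L-2x)(x+2L)+x²(L-x)²)/(120LEI) = -15·(2·(16/5)·(8-(16/5))·(8-2·(16/5))·((16/5)+2·8)+(16/5)²·(8-(16/5))²)/(120·8·20000) = -72/78125 rad
Load 2 — uniform load w=6 kN/m over full span:
  θ_2 = -wx(L-x)(L-2x)/(12EI) = -6·(16/5)·(8-(16/5))·(8-2·(16/5))/(12·20000) = -48/78125 rad
Superposition: θ = Σ θ_i = -24/15625 rad ≈ -0.001536 rad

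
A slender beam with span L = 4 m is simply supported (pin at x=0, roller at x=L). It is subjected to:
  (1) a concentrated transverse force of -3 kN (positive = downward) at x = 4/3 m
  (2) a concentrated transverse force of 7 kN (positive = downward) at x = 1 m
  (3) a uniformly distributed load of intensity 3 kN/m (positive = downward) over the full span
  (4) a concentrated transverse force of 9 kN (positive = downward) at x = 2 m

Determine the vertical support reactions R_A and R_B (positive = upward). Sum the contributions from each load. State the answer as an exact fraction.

Load 1 — point force P=-3 kN at a=4/3 m (b=L-a=8/3):
  R_A = Pb/L = (-3)·(8/3)/4 = -2 kN
  R_B = Pa/L = (-3)·(4/3)/4 = -1 kN
Load 2 — point force P=7 kN at a=1 m (b=L-a=3):
  R_A = Pb/L = 7·3/4 = 21/4 kN
  R_B = Pa/L = 7·1/4 = 7/4 kN
Load 3 — uniform load w=3 kN/m over full span:
  R_A = wL/2 = 3·4/2 = 6 kN
  R_B = wL/2 = 3·4/2 = 6 kN
Load 4 — point force P=9 kN at a=2 m (b=L-a=2):
  R_A = Pb/L = 9·2/4 = 9/2 kN
  R_B = Pa/L = 9·2/4 = 9/2 kN
Superposition: R_A = 55/4 kN, R_B = 45/4 kN

R_A = 55/4 kN, R_B = 45/4 kN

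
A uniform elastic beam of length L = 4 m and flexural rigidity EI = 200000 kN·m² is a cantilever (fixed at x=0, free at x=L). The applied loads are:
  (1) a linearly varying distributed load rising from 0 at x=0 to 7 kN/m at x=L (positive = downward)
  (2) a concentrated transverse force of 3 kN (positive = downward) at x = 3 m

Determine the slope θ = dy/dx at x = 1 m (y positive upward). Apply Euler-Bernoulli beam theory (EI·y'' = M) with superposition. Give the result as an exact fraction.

Load 1 — triangular load w₀=7 kN/m (0→w₀ over full span):
  θ_1 = (w₀Lx²/4-w₀L²x/3-w₀x⁴/(24L))/EI = (7·4·1²/4-7·4²·1/3-7·1⁴/(24·4))/200000 = -973/6400000 rad
Load 2 — point force P=3 kN at a=3 m (b=L-a=1):
  θ_2 = -Px(2a-x)/(2EI)  [x≤a] = -3·1·(2·3-1)/(2·200000) = -3/80000 rad
Superposition: θ = Σ θ_i = -1213/6400000 rad ≈ -0.000190 rad

θ(1) = -1213/6400000 rad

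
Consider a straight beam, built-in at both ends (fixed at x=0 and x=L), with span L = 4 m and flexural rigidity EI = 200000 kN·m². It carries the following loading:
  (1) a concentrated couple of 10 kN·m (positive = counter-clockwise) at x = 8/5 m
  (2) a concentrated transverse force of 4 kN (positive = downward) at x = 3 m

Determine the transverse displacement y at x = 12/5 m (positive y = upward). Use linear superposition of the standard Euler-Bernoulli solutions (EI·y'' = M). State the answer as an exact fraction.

Load 1 — applied couple M₀=10 kN·m at a=8/5 m (b=L-a=12/5):
  y_1 = (R_Ax³/6 - M_Ax²/2 - M₀(x-a)²/2)/EI  [x>a] with R_A=18/5, M_A=6/5 = ((18/5)·(12/5)³/6 - (6/5)·(12/5)²/2 - 10·((12/5)-(8/5))²/2)/200000 = 16/1953125 m
Load 2 — point force P=4 kN at a=3 m (b=L-a=1):
  y_2 = -Pb²x²(3aL-(3a+b)x)/(6L³EI)  [x≤a] = -4·1²·(12/5)²·(3·3·4-(3·3+1)·(12/5))/(6·4³·200000) = -9/2500000 m
Superposition: y = Σ y_i = 287/62500000 m ≈ 0.000005 m

y(12/5) = 287/62500000 m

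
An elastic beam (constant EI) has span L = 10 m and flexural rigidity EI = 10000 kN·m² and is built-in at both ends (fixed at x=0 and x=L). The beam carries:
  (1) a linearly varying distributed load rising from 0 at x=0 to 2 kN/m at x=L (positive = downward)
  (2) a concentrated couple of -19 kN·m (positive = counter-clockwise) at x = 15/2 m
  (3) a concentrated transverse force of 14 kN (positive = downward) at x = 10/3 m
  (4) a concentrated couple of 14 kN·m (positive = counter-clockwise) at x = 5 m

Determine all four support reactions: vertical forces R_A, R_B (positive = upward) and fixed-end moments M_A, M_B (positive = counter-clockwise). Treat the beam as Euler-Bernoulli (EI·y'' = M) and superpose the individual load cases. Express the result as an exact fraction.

R_A = 28799/2160 kN, M_A = 10787/432 kN·m, R_B = 23041/2160 kN, M_B = -5749/432 kN·m

Load 1 — triangular load w₀=2 kN/m (0→w₀ over full span):
  R_A = 3w₀L/20 = 3·2·10/20 = 3 kN
  M_A = w₀L²/30 = 2·10²/30 = 20/3 kN·m
  R_B = 7w₀L/20 = 7·2·10/20 = 7 kN
  M_B = -w₀L²/20 = -2·10²/20 = -10 kN·m
Load 2 — applied couple M₀=-19 kN·m at a=15/2 m (b=L-a=5/2):
  R_A = 6M₀ab/L³ = 6·(-19)·(15/2)·(5/2)/10³ = -171/80 kN
  M_A = M₀b(2a-b)/L² = (-19)·(5/2)·(2·(15/2)-(5/2))/10² = -95/16 kN·m
  R_B = -6M₀ab/L³ = -6·(-19)·(15/2)·(5/2)/10³ = 171/80 kN
  M_B = M₀a(2b-a)/L² = (-19)·(15/2)·(2·(5/2)-(15/2))/10² = 57/16 kN·m
Load 3 — point force P=14 kN at a=10/3 m (b=L-a=20/3):
  R_A = Pb²(3a+b)/L³ = 14·(20/3)²·(3·(10/3)+(20/3))/10³ = 280/27 kN
  M_A = Pab²/L² = 14·(10/3)·(20/3)²/10² = 560/27 kN·m
  R_B = Pa²(a+3b)/L³ = 14·(10/3)²·((10/3)+3·(20/3))/10³ = 98/27 kN
  M_B = -Pa²b/L² = -14·(10/3)²·(20/3)/10² = -280/27 kN·m
Load 4 — applied couple M₀=14 kN·m at a=5 m (b=L-a=5):
  R_A = 6M₀ab/L³ = 6·14·5·5/10³ = 21/10 kN
  M_A = M₀b(2a-b)/L² = 14·5·(2·5-5)/10² = 7/2 kN·m
  R_B = -6M₀ab/L³ = -6·14·5·5/10³ = -21/10 kN
  M_B = M₀a(2b-a)/L² = 14·5·(2·5-5)/10² = 7/2 kN·m
Superposition: R_A = 28799/2160 kN, M_A = 10787/432 kN·m, R_B = 23041/2160 kN, M_B = -5749/432 kN·m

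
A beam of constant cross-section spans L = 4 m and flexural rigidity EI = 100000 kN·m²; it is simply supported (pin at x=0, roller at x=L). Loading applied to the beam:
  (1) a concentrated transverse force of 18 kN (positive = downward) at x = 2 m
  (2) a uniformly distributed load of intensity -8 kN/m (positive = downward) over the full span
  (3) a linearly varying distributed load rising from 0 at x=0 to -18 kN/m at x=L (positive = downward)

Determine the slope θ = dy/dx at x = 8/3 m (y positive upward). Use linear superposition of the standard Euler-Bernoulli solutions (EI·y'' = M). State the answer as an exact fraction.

θ(8/3) = -2239/20250000 rad

Load 1 — point force P=18 kN at a=2 m (b=L-a=2):
  θ_1 = -Pa(2L²-6Lx+3x²+a²)/(6LEI)  [x>a] = -18·2·(2·4²-6·4·(8/3)+3·(8/3)²+2²)/(6·4·100000) = 1/10000 rad
Load 2 — uniform load w=-8 kN/m over full span:
  θ_2 = -w(L³-6Lx²+4x³)/(24EI) = -(-8)·(4³-6·4·(8/3)²+4·(8/3)³)/(24·100000) = -26/253125 rad
Load 3 — triangular load w₀=-18 kN/m (0→w₀ over full span):
  θ_3 = -w₀(7L⁴-30L²x²+15x⁴)/(360LEI) = -(-18)·(7·4⁴-30·4²·(8/3)²+15·(8/3)⁴)/(360·4·100000) = -91/843750 rad
Superposition: θ = Σ θ_i = -2239/20250000 rad ≈ -0.000111 rad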